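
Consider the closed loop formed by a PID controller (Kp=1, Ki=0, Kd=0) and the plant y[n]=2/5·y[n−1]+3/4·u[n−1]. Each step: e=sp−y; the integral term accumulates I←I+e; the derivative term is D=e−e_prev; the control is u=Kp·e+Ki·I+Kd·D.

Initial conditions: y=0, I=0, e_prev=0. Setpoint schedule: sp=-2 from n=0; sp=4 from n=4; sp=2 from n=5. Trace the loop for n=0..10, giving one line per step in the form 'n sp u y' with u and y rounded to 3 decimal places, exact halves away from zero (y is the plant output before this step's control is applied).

0 -2 -2.000 0.000
1 -2 -0.500 -1.500
2 -2 -1.025 -0.975
3 -2 -0.841 -1.159
4 4 5.094 -1.094
5 2 -1.383 3.383
6 2 1.684 0.316
7 2 0.611 1.389
8 2 0.986 1.014
9 2 0.855 1.145
10 2 0.901 1.099

(exact arithmetic carried between steps; '≈' marks a value shown rounded to 6 d.p. or computed from one; I and e_prev carry over from the previous line; the table rounds u and y to 3 d.p., halves away from zero)
n=0: y=0, sp=-2, e=sp−y=-2; I=-2, D=e−e_prev=-2; u=1·(-2)+0·(-2)+0·(-2)=-2; next y=2/5·0+3/4·(-2)=-1.5
n=1: y=-1.5, sp=-2, e=sp−y=-0.5; I=-2.5, D=e−e_prev=1.5; u=1·(-0.5)+0·(-2.5)+0·1.5=-0.5; next y=2/5·(-1.5)+3/4·(-0.5)=-0.975
n=2: y=-0.975, sp=-2, e=sp−y=-1.025; I=-3.525, D=e−e_prev=-0.525; u=1·(-1.025)+0·(-3.525)+0·(-0.525)=-1.025; next y=2/5·(-0.975)+3/4·(-1.025)=-1.15875
n=3: y=-1.15875, sp=-2, e=sp−y=-0.84125; I=-4.36625, D=e−e_prev=0.18375; u=1·(-0.84125)+0·(-4.36625)+0·0.18375=-0.84125; next y=2/5·(-1.15875)+3/4·(-0.84125)≈-1.094438
n=4: y≈-1.094438, sp=4, e=sp−y≈5.094438; I≈0.728188, D=e−e_prev≈5.935688; u=1·5.094438+0·0.728188+0·5.935688≈5.094438; next y=2/5·(-1.094438)+3/4·5.094438≈3.383053
n=5: y≈3.383053, sp=2, e=sp−y≈-1.383053; I≈-0.654866, D=e−e_prev≈-6.477491; u=1·(-1.383053)+0·(-0.654866)+0·(-6.477491)≈-1.383053; next y=2/5·3.383053+3/4·(-1.383053)≈0.315931
n=6: y≈0.315931, sp=2, e=sp−y≈1.684069; I≈1.029203, D=e−e_prev≈3.067122; u=1·1.684069+0·1.029203+0·3.067122≈1.684069; next y=2/5·0.315931+3/4·1.684069≈1.389424
n=7: y≈1.389424, sp=2, e=sp−y≈0.610576; I≈1.639779, D=e−e_prev≈-1.073493; u=1·0.610576+0·1.639779+0·(-1.073493)≈0.610576; next y=2/5·1.389424+3/4·0.610576≈1.013702
n=8: y≈1.013702, sp=2, e=sp−y≈0.986298; I≈2.626077, D=e−e_prev≈0.375722; u=1·0.986298+0·2.626077+0·0.375722≈0.986298; next y=2/5·1.013702+3/4·0.986298≈1.145204
n=9: y≈1.145204, sp=2, e=sp−y≈0.854796; I≈3.480873, D=e−e_prev≈-0.131503; u=1·0.854796+0·3.480873+0·(-0.131503)≈0.854796; next y=2/5·1.145204+3/4·0.854796≈1.099178
n=10: y≈1.099178, sp=2, e=sp−y≈0.900822; I≈4.381694, D=e−e_prev≈0.046026; u=1·0.900822+0·4.381694+0·0.046026≈0.900822; next y=2/5·1.099178+3/4·0.900822≈1.115288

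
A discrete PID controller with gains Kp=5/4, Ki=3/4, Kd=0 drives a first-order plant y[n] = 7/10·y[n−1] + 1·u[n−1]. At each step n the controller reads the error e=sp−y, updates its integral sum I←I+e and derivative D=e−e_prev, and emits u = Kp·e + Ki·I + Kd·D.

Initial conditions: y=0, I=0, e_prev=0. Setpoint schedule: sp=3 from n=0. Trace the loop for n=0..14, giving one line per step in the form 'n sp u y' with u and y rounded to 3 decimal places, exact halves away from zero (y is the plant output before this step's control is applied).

(exact arithmetic carried between steps; '≈' marks a value shown rounded to 6 d.p. or computed from one; I and e_prev carry over from the previous line; the table rounds u and y to 3 d.p., halves away from zero)
n=0: y=0, sp=3, e=sp−y=3; I=3, D=e−e_prev=3; u=5/4·3+3/4·3+0·3=6; next y=7/10·0+1·6=6
n=1: y=6, sp=3, e=sp−y=-3; I=0, D=e−e_prev=-6; u=5/4·(-3)+3/4·0+0·(-6)=-3.75; next y=7/10·6+1·(-3.75)=0.45
n=2: y=0.45, sp=3, e=sp−y=2.55; I=2.55, D=e−e_prev=5.55; u=5/4·2.55+3/4·2.55+0·5.55=5.1; next y=7/10·0.45+1·5.1=5.415
n=3: y=5.415, sp=3, e=sp−y=-2.415; I=0.135, D=e−e_prev=-4.965; u=5/4·(-2.415)+3/4·0.135+0·(-4.965)=-2.9175; next y=7/10·5.415+1·(-2.9175)=0.873
n=4: y=0.873, sp=3, e=sp−y=2.127; I=2.262, D=e−e_prev=4.542; u=5/4·2.127+3/4·2.262+0·4.542=4.35525; next y=7/10·0.873+1·4.35525=4.96635
n=5: y=4.96635, sp=3, e=sp−y=-1.96635; I=0.29565, D=e−e_prev=-4.09335; u=5/4·(-1.96635)+3/4·0.29565+0·(-4.09335)=-2.2362; next y=7/10·4.96635+1·(-2.2362)=1.240245
n=6: y=1.240245, sp=3, e=sp−y=1.759755; I=2.055405, D=e−e_prev=3.726105; u=5/4·1.759755+3/4·2.055405+0·3.726105≈3.741248; next y=7/10·1.240245+1·3.741248≈4.609419
n=7: y=4.609419, sp=3, e=sp−y=-1.609419; I=0.445986, D=e−e_prev=-3.369174; u=5/4·(-1.609419)+3/4·0.445986+0·(-3.369174)≈-1.677284; next y=7/10·4.609419+1·(-1.677284)≈1.549309
n=8: y≈1.549309, sp=3, e=sp−y≈1.450691; I≈1.896677, D=e−e_prev≈3.060110; u=5/4·1.450691+3/4·1.896677+0·3.060110≈3.235871; next y=7/10·1.549309+1·3.235871≈4.320388
n=9: y≈4.320388, sp=3, e=sp−y≈-1.320388; I≈0.576289, D=e−e_prev≈-2.771079; u=5/4·(-1.320388)+3/4·0.576289+0·(-2.771079)≈-1.218268; next y=7/10·4.320388+1·(-1.218268)≈1.806004
n=10: y≈1.806004, sp=3, e=sp−y≈1.193996; I≈1.770286, D=e−e_prev≈2.514384; u=5/4·1.193996+3/4·1.770286+0·2.514384≈2.820210; next y=7/10·1.806004+1·2.820210≈4.084412
n=11: y≈4.084412, sp=3, e=sp−y≈-1.084412; I≈0.685873, D=e−e_prev≈-2.278409; u=5/4·(-1.084412)+3/4·0.685873+0·(-2.278409)≈-0.841110; next y=7/10·4.084412+1·(-0.841110)≈2.017978
n=12: y≈2.017978, sp=3, e=sp−y≈0.982022; I≈1.667895, D=e−e_prev≈2.066434; u=5/4·0.982022+3/4·1.667895+0·2.066434≈2.478448; next y=7/10·2.017978+1·2.478448≈3.891033
n=13: y≈3.891033, sp=3, e=sp−y≈-0.891033; I≈0.776862, D=e−e_prev≈-1.873055; u=5/4·(-0.891033)+3/4·0.776862+0·(-1.873055)≈-0.531145; next y=7/10·3.891033+1·(-0.531145)≈2.192578
n=14: y≈2.192578, sp=3, e=sp−y≈0.807422; I≈1.584284, D=e−e_prev≈1.698455; u=5/4·0.807422+3/4·1.584284+0·1.698455≈2.197490; next y=7/10·2.192578+1·2.197490≈3.732295

0 3 6.000 0.000
1 3 -3.750 6.000
2 3 5.100 0.450
3 3 -2.918 5.415
4 3 4.355 0.873
5 3 -2.236 4.966
6 3 3.741 1.240
7 3 -1.677 4.609
8 3 3.236 1.549
9 3 -1.218 4.320
10 3 2.820 1.806
11 3 -0.841 4.084
12 3 2.478 2.018
13 3 -0.531 3.891
14 3 2.197 2.193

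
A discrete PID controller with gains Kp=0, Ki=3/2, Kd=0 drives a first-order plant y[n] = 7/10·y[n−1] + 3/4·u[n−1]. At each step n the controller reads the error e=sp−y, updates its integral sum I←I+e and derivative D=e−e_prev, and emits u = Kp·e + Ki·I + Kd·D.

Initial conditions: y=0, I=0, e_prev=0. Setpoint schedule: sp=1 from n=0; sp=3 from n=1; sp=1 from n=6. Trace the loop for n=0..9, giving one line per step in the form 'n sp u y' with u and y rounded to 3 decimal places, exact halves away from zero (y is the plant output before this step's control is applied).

0 1 1.500 0.000
1 3 4.313 1.125
2 3 2.780 4.022
3 3 -0.070 4.900
4 3 -0.636 3.377
5 3 1.033 1.887
6 1 -0.610 2.096
7 1 -0.624 1.009
8 1 0.518 0.238
9 1 1.185 0.555

(exact arithmetic carried between steps; '≈' marks a value shown rounded to 6 d.p. or computed from one; I and e_prev carry over from the previous line; the table rounds u and y to 3 d.p., halves away from zero)
n=0: y=0, sp=1, e=sp−y=1; I=1, D=e−e_prev=1; u=0·1+3/2·1+0·1=1.5; next y=7/10·0+3/4·1.5=1.125
n=1: y=1.125, sp=3, e=sp−y=1.875; I=2.875, D=e−e_prev=0.875; u=0·1.875+3/2·2.875+0·0.875=4.3125; next y=7/10·1.125+3/4·4.3125=4.021875
n=2: y=4.021875, sp=3, e=sp−y=-1.021875; I=1.853125, D=e−e_prev=-2.896875; u=0·(-1.021875)+3/2·1.853125+0·(-2.896875)≈2.779688; next y=7/10·4.021875+3/4·2.779688≈4.900078
n=3: y≈4.900078, sp=3, e=sp−y≈-1.900078; I≈-0.046953, D=e−e_prev≈-0.878203; u=0·(-1.900078)+3/2·(-0.046953)+0·(-0.878203)≈-0.070430; next y=7/10·4.900078+3/4·(-0.070430)≈3.377232
n=4: y≈3.377232, sp=3, e=sp−y≈-0.377232; I≈-0.424186, D=e−e_prev≈1.522846; u=0·(-0.377232)+3/2·(-0.424186)+0·1.522846≈-0.636278; next y=7/10·3.377232+3/4·(-0.636278)≈1.886854
n=5: y≈1.886854, sp=3, e=sp−y≈1.113146; I≈0.688960, D=e−e_prev≈1.490378; u=0·1.113146+3/2·0.688960+0·1.490378≈1.033441; next y=7/10·1.886854+3/4·1.033441≈2.095878
n=6: y≈2.095878, sp=1, e=sp−y≈-1.095878; I≈-0.406918, D=e−e_prev≈-2.209024; u=0·(-1.095878)+3/2·(-0.406918)+0·(-2.209024)≈-0.610377; next y=7/10·2.095878+3/4·(-0.610377)≈1.009332
n=7: y≈1.009332, sp=1, e=sp−y≈-0.009332; I≈-0.416250, D=e−e_prev≈1.086546; u=0·(-0.009332)+3/2·(-0.416250)+0·1.086546≈-0.624375; next y=7/10·1.009332+3/4·(-0.624375)≈0.238251
n=8: y≈0.238251, sp=1, e=sp−y≈0.761749; I≈0.345499, D=e−e_prev≈0.771081; u=0·0.761749+3/2·0.345499+0·0.771081≈0.518248; next y=7/10·0.238251+3/4·0.518248≈0.555462
n=9: y≈0.555462, sp=1, e=sp−y≈0.444538; I≈0.790037, D=e−e_prev≈-0.317211; u=0·0.444538+3/2·0.790037+0·(-0.317211)≈1.185055; next y=7/10·0.555462+3/4·1.185055≈1.277615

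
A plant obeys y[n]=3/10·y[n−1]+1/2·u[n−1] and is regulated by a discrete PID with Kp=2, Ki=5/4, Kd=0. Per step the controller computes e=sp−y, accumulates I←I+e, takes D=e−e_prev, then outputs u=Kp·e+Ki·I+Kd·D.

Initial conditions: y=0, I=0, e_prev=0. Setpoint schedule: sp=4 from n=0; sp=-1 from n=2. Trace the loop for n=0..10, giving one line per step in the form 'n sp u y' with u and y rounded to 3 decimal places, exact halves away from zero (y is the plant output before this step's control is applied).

0 4 13.000 0.000
1 4 -3.125 6.500
2 -1 -2.634 0.388
3 -1 0.794 -1.201
4 -1 -2.977 0.037
5 -1 0.648 -1.478
6 -1 -3.170 -0.119
7 -1 0.609 -1.621
8 -1 -3.292 -0.182
9 -1 0.621 -1.700
10 -1 -3.381 -0.200

(exact arithmetic carried between steps; '≈' marks a value shown rounded to 6 d.p. or computed from one; I and e_prev carry over from the previous line; the table rounds u and y to 3 d.p., halves away from zero)
n=0: y=0, sp=4, e=sp−y=4; I=4, D=e−e_prev=4; u=2·4+5/4·4+0·4=13; next y=3/10·0+1/2·13=6.5
n=1: y=6.5, sp=4, e=sp−y=-2.5; I=1.5, D=e−e_prev=-6.5; u=2·(-2.5)+5/4·1.5+0·(-6.5)=-3.125; next y=3/10·6.5+1/2·(-3.125)=0.3875
n=2: y=0.3875, sp=-1, e=sp−y=-1.3875; I=0.1125, D=e−e_prev=1.1125; u=2·(-1.3875)+5/4·0.1125+0·1.1125=-2.634375; next y=3/10·0.3875+1/2·(-2.634375)≈-1.200938
n=3: y≈-1.200938, sp=-1, e=sp−y≈0.200938; I≈0.313438, D=e−e_prev≈1.588438; u=2·0.200938+5/4·0.313438+0·1.588438≈0.793672; next y=3/10·(-1.200938)+1/2·0.793672≈0.036555
n=4: y≈0.036555, sp=-1, e=sp−y≈-1.036555; I≈-0.723117, D=e−e_prev≈-1.237492; u=2·(-1.036555)+5/4·(-0.723117)+0·(-1.237492)≈-2.977006; next y=3/10·0.036555+1/2·(-2.977006)≈-1.477537
n=5: y≈-1.477537, sp=-1, e=sp−y≈0.477537; I≈-0.245581, D=e−e_prev≈1.514091; u=2·0.477537+5/4·(-0.245581)+0·1.514091≈0.648097; next y=3/10·(-1.477537)+1/2·0.648097≈-0.119212
n=6: y≈-0.119212, sp=-1, e=sp−y≈-0.880788; I≈-1.126368, D=e−e_prev≈-1.358324; u=2·(-0.880788)+5/4·(-1.126368)+0·(-1.358324)≈-3.169536; next y=3/10·(-0.119212)+1/2·(-3.169536)≈-1.620532
n=7: y≈-1.620532, sp=-1, e=sp−y≈0.620532; I≈-0.505837, D=e−e_prev≈1.501319; u=2·0.620532+5/4·(-0.505837)+0·1.501319≈0.608767; next y=3/10·(-1.620532)+1/2·0.608767≈-0.181776
n=8: y≈-0.181776, sp=-1, e=sp−y≈-0.818224; I≈-1.324061, D=e−e_prev≈-1.438756; u=2·(-0.818224)+5/4·(-1.324061)+0·(-1.438756)≈-3.291524; next y=3/10·(-0.181776)+1/2·(-3.291524)≈-1.700295
n=9: y≈-1.700295, sp=-1, e=sp−y≈0.700295; I≈-0.623766, D=e−e_prev≈1.518519; u=2·0.700295+5/4·(-0.623766)+0·1.518519≈0.620882; next y=3/10·(-1.700295)+1/2·0.620882≈-0.199647
n=10: y≈-0.199647, sp=-1, e=sp−y≈-0.800353; I≈-1.424119, D=e−e_prev≈-1.500648; u=2·(-0.800353)+5/4·(-1.424119)+0·(-1.500648)≈-3.380854; next y=3/10·(-0.199647)+1/2·(-3.380854)≈-1.750321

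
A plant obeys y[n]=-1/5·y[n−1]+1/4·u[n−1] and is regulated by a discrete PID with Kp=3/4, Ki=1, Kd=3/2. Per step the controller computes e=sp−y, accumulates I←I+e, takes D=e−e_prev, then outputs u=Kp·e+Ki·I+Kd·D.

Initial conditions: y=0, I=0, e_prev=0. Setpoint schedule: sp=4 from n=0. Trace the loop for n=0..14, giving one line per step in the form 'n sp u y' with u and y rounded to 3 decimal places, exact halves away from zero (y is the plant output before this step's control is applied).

(exact arithmetic carried between steps; '≈' marks a value shown rounded to 6 d.p. or computed from one; I and e_prev carry over from the previous line; the table rounds u and y to 3 d.p., halves away from zero)
n=0: y=0, sp=4, e=sp−y=4; I=4, D=e−e_prev=4; u=3/4·4+1·4+3/2·4=13; next y=-1/5·0+1/4·13=3.25
n=1: y=3.25, sp=4, e=sp−y=0.75; I=4.75, D=e−e_prev=-3.25; u=3/4·0.75+1·4.75+3/2·(-3.25)=0.4375; next y=-1/5·3.25+1/4·0.4375=-0.540625
n=2: y=-0.540625, sp=4, e=sp−y=4.540625; I=9.290625, D=e−e_prev=3.790625; u=3/4·4.540625+1·9.290625+3/2·3.790625≈18.382031; next y=-1/5·(-0.540625)+1/4·18.382031≈4.703633
n=3: y≈4.703633, sp=4, e=sp−y≈-0.703633; I≈8.586992, D=e−e_prev≈-5.244258; u=3/4·(-0.703633)+1·8.586992+3/2·(-5.244258)≈0.192881; next y=-1/5·4.703633+1/4·0.192881≈-0.892506
n=4: y≈-0.892506, sp=4, e=sp−y≈4.892506; I≈13.479499, D=e−e_prev≈5.596139; u=3/4·4.892506+1·13.479499+3/2·5.596139≈25.543087; next y=-1/5·(-0.892506)+1/4·25.543087≈6.564273
n=5: y≈6.564273, sp=4, e=sp−y≈-2.564273; I≈10.915226, D=e−e_prev≈-7.456779; u=3/4·(-2.564273)+1·10.915226+3/2·(-7.456779)≈-2.193148; next y=-1/5·6.564273+1/4·(-2.193148)≈-1.861142
n=6: y≈-1.861142, sp=4, e=sp−y≈5.861142; I≈16.776367, D=e−e_prev≈8.425415; u=3/4·5.861142+1·16.776367+3/2·8.425415≈33.810346; next y=-1/5·(-1.861142)+1/4·33.810346≈8.824815
n=7: y≈8.824815, sp=4, e=sp−y≈-4.824815; I≈11.951552, D=e−e_prev≈-10.685956; u=3/4·(-4.824815)+1·11.951552+3/2·(-10.685956)≈-7.695993; next y=-1/5·8.824815+1/4·(-7.695993)≈-3.688961
n=8: y≈-3.688961, sp=4, e=sp−y≈7.688961; I≈19.640514, D=e−e_prev≈12.513776; u=3/4·7.688961+1·19.640514+3/2·12.513776≈44.177899; next y=-1/5·(-3.688961)+1/4·44.177899≈11.782267
n=9: y≈11.782267, sp=4, e=sp−y≈-7.782267; I≈11.858247, D=e−e_prev≈-15.471228; u=3/4·(-7.782267)+1·11.858247+3/2·(-15.471228)≈-17.185296; next y=-1/5·11.782267+1/4·(-17.185296)≈-6.652777
n=10: y≈-6.652777, sp=4, e=sp−y≈10.652777; I≈22.511024, D=e−e_prev≈18.435044; u=3/4·10.652777+1·22.511024+3/2·18.435044≈58.153173; next y=-1/5·(-6.652777)+1/4·58.153173≈15.868849
n=11: y≈15.868849, sp=4, e=sp−y≈-11.868849; I≈10.642175, D=e−e_prev≈-22.521626; u=3/4·(-11.868849)+1·10.642175+3/2·(-22.521626)≈-32.041900; next y=-1/5·15.868849+1/4·(-32.041900)≈-11.184245
n=12: y≈-11.184245, sp=4, e=sp−y≈15.184245; I≈25.826420, D=e−e_prev≈27.053094; u=3/4·15.184245+1·25.826420+3/2·27.053094≈77.794244; next y=-1/5·(-11.184245)+1/4·77.794244≈21.685410
n=13: y≈21.685410, sp=4, e=sp−y≈-17.685410; I≈8.141010, D=e−e_prev≈-32.869655; u=3/4·(-17.685410)+1·8.141010+3/2·(-32.869655)≈-54.427530; next y=-1/5·21.685410+1/4·(-54.427530)≈-17.943964
n=14: y≈-17.943964, sp=4, e=sp−y≈21.943964; I≈30.084975, D=e−e_prev≈39.629374; u=3/4·21.943964+1·30.084975+3/2·39.629374≈105.987010; next y=-1/5·(-17.943964)+1/4·105.987010≈30.085545

0 4 13.000 0.000
1 4 0.438 3.250
2 4 18.382 -0.541
3 4 0.193 4.704
4 4 25.543 -0.893
5 4 -2.193 6.564
6 4 33.810 -1.861
7 4 -7.696 8.825
8 4 44.178 -3.689
9 4 -17.185 11.782
10 4 58.153 -6.653
11 4 -32.042 15.869
12 4 77.794 -11.184
13 4 -54.428 21.685
14 4 105.987 -17.944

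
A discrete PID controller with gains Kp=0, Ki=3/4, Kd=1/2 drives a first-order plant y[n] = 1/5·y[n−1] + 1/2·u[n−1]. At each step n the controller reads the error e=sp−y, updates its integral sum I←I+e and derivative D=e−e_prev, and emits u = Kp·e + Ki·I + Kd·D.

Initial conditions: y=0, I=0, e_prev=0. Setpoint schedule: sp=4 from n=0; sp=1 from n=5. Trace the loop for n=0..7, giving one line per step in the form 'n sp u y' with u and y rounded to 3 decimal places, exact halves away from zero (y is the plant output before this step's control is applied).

(exact arithmetic carried between steps; '≈' marks a value shown rounded to 6 d.p. or computed from one; I and e_prev carry over from the previous line; the table rounds u and y to 3 d.p., halves away from zero)
n=0: y=0, sp=4, e=sp−y=4; I=4, D=e−e_prev=4; u=0·4+3/4·4+1/2·4=5; next y=1/5·0+1/2·5=2.5
n=1: y=2.5, sp=4, e=sp−y=1.5; I=5.5, D=e−e_prev=-2.5; u=0·1.5+3/4·5.5+1/2·(-2.5)=2.875; next y=1/5·2.5+1/2·2.875=1.9375
n=2: y=1.9375, sp=4, e=sp−y=2.0625; I=7.5625, D=e−e_prev=0.5625; u=0·2.0625+3/4·7.5625+1/2·0.5625=5.953125; next y=1/5·1.9375+1/2·5.953125≈3.364063
n=3: y≈3.364063, sp=4, e=sp−y≈0.635938; I≈8.198438, D=e−e_prev≈-1.426563; u=0·0.635938+3/4·8.198438+1/2·(-1.426563)≈5.435547; next y=1/5·3.364063+1/2·5.435547≈3.390586
n=4: y≈3.390586, sp=4, e=sp−y≈0.609414; I≈8.807852, D=e−e_prev≈-0.026523; u=0·0.609414+3/4·8.807852+1/2·(-0.026523)≈6.592627; next y=1/5·3.390586+1/2·6.592627≈3.974431
n=5: y≈3.974431, sp=1, e=sp−y≈-2.974431; I≈5.833421, D=e−e_prev≈-3.583845; u=0·(-2.974431)+3/4·5.833421+1/2·(-3.583845)≈2.583143; next y=1/5·3.974431+1/2·2.583143≈2.086458
n=6: y≈2.086458, sp=1, e=sp−y≈-1.086458; I≈4.746963, D=e−e_prev≈1.887973; u=0·(-1.086458)+3/4·4.746963+1/2·1.887973≈4.504209; next y=1/5·2.086458+1/2·4.504209≈2.669396
n=7: y≈2.669396, sp=1, e=sp−y≈-1.669396; I≈3.077567, D=e−e_prev≈-0.582938; u=0·(-1.669396)+3/4·3.077567+1/2·(-0.582938)≈2.016706; next y=1/5·2.669396+1/2·2.016706≈1.542232

0 4 5.000 0.000
1 4 2.875 2.500
2 4 5.953 1.938
3 4 5.436 3.364
4 4 6.593 3.391
5 1 2.583 3.974
6 1 4.504 2.086
7 1 2.017 2.669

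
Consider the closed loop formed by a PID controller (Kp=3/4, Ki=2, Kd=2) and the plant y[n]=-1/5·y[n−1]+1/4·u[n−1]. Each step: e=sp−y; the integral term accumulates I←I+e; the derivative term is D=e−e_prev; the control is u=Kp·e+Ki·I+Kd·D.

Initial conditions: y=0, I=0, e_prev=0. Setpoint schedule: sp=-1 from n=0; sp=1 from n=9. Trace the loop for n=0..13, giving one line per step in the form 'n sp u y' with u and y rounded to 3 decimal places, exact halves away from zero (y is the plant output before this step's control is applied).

(exact arithmetic carried between steps; '≈' marks a value shown rounded to 6 d.p. or computed from one; I and e_prev carry over from the previous line; the table rounds u and y to 3 d.p., halves away from zero)
n=0: y=0, sp=-1, e=sp−y=-1; I=-1, D=e−e_prev=-1; u=3/4·(-1)+2·(-1)+2·(-1)=-4.75; next y=-1/5·0+1/4·(-4.75)=-1.1875
n=1: y=-1.1875, sp=-1, e=sp−y=0.1875; I=-0.8125, D=e−e_prev=1.1875; u=3/4·0.1875+2·(-0.8125)+2·1.1875=0.890625; next y=-1/5·(-1.1875)+1/4·0.890625≈0.460156
n=2: y≈0.460156, sp=-1, e=sp−y≈-1.460156; I≈-2.272656, D=e−e_prev≈-1.647656; u=3/4·(-1.460156)+2·(-2.272656)+2·(-1.647656)≈-8.935742; next y=-1/5·0.460156+1/4·(-8.935742)≈-2.325967
n=3: y≈-2.325967, sp=-1, e=sp−y≈1.325967; I≈-0.946689, D=e−e_prev≈2.786123; u=3/4·1.325967+2·(-0.946689)+2·2.786123≈4.673342; next y=-1/5·(-2.325967)+1/4·4.673342≈1.633529
n=4: y≈1.633529, sp=-1, e=sp−y≈-2.633529; I≈-3.580218, D=e−e_prev≈-3.959496; u=3/4·(-2.633529)+2·(-3.580218)+2·(-3.959496)≈-17.054575; next y=-1/5·1.633529+1/4·(-17.054575)≈-4.590350
n=5: y≈-4.590350, sp=-1, e=sp−y≈3.590350; I≈0.010131, D=e−e_prev≈6.223878; u=3/4·3.590350+2·0.010131+2·6.223878≈15.160781; next y=-1/5·(-4.590350)+1/4·15.160781≈4.708265
n=6: y≈4.708265, sp=-1, e=sp−y≈-5.708265; I≈-5.698134, D=e−e_prev≈-9.298615; u=3/4·(-5.708265)+2·(-5.698134)+2·(-9.298615)≈-34.274697; next y=-1/5·4.708265+1/4·(-34.274697)≈-9.510327
n=7: y≈-9.510327, sp=-1, e=sp−y≈8.510327; I≈2.812193, D=e−e_prev≈14.218592; u=3/4·8.510327+2·2.812193+2·14.218592≈40.444316; next y=-1/5·(-9.510327)+1/4·40.444316≈12.013145
n=8: y≈12.013145, sp=-1, e=sp−y≈-13.013145; I≈-10.200951, D=e−e_prev≈-21.523472; u=3/4·(-13.013145)+2·(-10.200951)+2·(-21.523472)≈-73.208705; next y=-1/5·12.013145+1/4·(-73.208705)≈-20.704805
n=9: y≈-20.704805, sp=1, e=sp−y≈21.704805; I≈11.503854, D=e−e_prev≈34.717950; u=3/4·21.704805+2·11.503854+2·34.717950≈108.722210; next y=-1/5·(-20.704805)+1/4·108.722210≈31.321514
n=10: y≈31.321514, sp=1, e=sp−y≈-30.321514; I≈-18.817660, D=e−e_prev≈-52.026319; u=3/4·(-30.321514)+2·(-18.817660)+2·(-52.026319)≈-164.429093; next y=-1/5·31.321514+1/4·(-164.429093)≈-47.371576
n=11: y≈-47.371576, sp=1, e=sp−y≈48.371576; I≈29.553916, D=e−e_prev≈78.693090; u=3/4·48.371576+2·29.553916+2·78.693090≈252.772693; next y=-1/5·(-47.371576)+1/4·252.772693≈72.667488
n=12: y≈72.667488, sp=1, e=sp−y≈-71.667488; I≈-42.113572, D=e−e_prev≈-120.039064; u=3/4·(-71.667488)+2·(-42.113572)+2·(-120.039064)≈-378.055890; next y=-1/5·72.667488+1/4·(-378.055890)≈-109.047470
n=13: y≈-109.047470, sp=1, e=sp−y≈110.047470; I≈67.933898, D=e−e_prev≈181.714959; u=3/4·110.047470+2·67.933898+2·181.714959≈581.833315; next y=-1/5·(-109.047470)+1/4·581.833315≈167.267823

0 -1 -4.750 0.000
1 -1 0.891 -1.188
2 -1 -8.936 0.460
3 -1 4.673 -2.326
4 -1 -17.055 1.634
5 -1 15.161 -4.590
6 -1 -34.275 4.708
7 -1 40.444 -9.510
8 -1 -73.209 12.013
9 1 108.722 -20.705
10 1 -164.429 31.322
11 1 252.773 -47.372
12 1 -378.056 72.667
13 1 581.833 -109.047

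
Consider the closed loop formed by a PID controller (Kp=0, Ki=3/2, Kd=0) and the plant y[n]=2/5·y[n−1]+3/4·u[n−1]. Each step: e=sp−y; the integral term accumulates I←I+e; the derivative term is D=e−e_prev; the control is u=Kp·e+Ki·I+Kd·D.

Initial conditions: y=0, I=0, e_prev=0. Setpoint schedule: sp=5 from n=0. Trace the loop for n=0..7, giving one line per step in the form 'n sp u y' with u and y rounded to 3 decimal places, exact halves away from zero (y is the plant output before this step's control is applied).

(exact arithmetic carried between steps; '≈' marks a value shown rounded to 6 d.p. or computed from one; I and e_prev carry over from the previous line; the table rounds u and y to 3 d.p., halves away from zero)
n=0: y=0, sp=5, e=sp−y=5; I=5, D=e−e_prev=5; u=0·5+3/2·5+0·5=7.5; next y=2/5·0+3/4·7.5=5.625
n=1: y=5.625, sp=5, e=sp−y=-0.625; I=4.375, D=e−e_prev=-5.625; u=0·(-0.625)+3/2·4.375+0·(-5.625)=6.5625; next y=2/5·5.625+3/4·6.5625=7.171875
n=2: y=7.171875, sp=5, e=sp−y=-2.171875; I=2.203125, D=e−e_prev=-1.546875; u=0·(-2.171875)+3/2·2.203125+0·(-1.546875)≈3.304688; next y=2/5·7.171875+3/4·3.304688≈5.347266
n=3: y≈5.347266, sp=5, e=sp−y≈-0.347266; I≈1.855859, D=e−e_prev≈1.824609; u=0·(-0.347266)+3/2·1.855859+0·1.824609≈2.783789; next y=2/5·5.347266+3/4·2.783789≈4.226748
n=4: y≈4.226748, sp=5, e=sp−y≈0.773252; I≈2.629111, D=e−e_prev≈1.120518; u=0·0.773252+3/2·2.629111+0·1.120518≈3.943667; next y=2/5·4.226748+3/4·3.943667≈4.648449
n=5: y≈4.648449, sp=5, e=sp−y≈0.351551; I≈2.980662, D=e−e_prev≈-0.421701; u=0·0.351551+3/2·2.980662+0·(-0.421701)≈4.470993; next y=2/5·4.648449+3/4·4.470993≈5.212624
n=6: y≈5.212624, sp=5, e=sp−y≈-0.212624; I≈2.768037, D=e−e_prev≈-0.564175; u=0·(-0.212624)+3/2·2.768037+0·(-0.564175)≈4.152056; next y=2/5·5.212624+3/4·4.152056≈5.199092
n=7: y≈5.199092, sp=5, e=sp−y≈-0.199092; I≈2.568946, D=e−e_prev≈0.013532; u=0·(-0.199092)+3/2·2.568946+0·0.013532≈3.853418; next y=2/5·5.199092+3/4·3.853418≈4.969701

0 5 7.500 0.000
1 5 6.563 5.625
2 5 3.305 7.172
3 5 2.784 5.347
4 5 3.944 4.227
5 5 4.471 4.648
6 5 4.152 5.213
7 5 3.853 5.199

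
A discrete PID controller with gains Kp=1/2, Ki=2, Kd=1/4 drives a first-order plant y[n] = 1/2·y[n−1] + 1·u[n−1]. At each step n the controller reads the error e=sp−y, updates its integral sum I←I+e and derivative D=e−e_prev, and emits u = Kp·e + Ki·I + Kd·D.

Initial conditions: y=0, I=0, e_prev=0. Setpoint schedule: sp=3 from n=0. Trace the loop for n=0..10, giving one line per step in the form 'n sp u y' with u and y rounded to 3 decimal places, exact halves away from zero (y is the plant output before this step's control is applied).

(exact arithmetic carried between steps; '≈' marks a value shown rounded to 6 d.p. or computed from one; I and e_prev carry over from the previous line; the table rounds u and y to 3 d.p., halves away from zero)
n=0: y=0, sp=3, e=sp−y=3; I=3, D=e−e_prev=3; u=1/2·3+2·3+1/4·3=8.25; next y=1/2·0+1·8.25=8.25
n=1: y=8.25, sp=3, e=sp−y=-5.25; I=-2.25, D=e−e_prev=-8.25; u=1/2·(-5.25)+2·(-2.25)+1/4·(-8.25)=-9.1875; next y=1/2·8.25+1·(-9.1875)=-5.0625
n=2: y=-5.0625, sp=3, e=sp−y=8.0625; I=5.8125, D=e−e_prev=13.3125; u=1/2·8.0625+2·5.8125+1/4·13.3125=18.984375; next y=1/2·(-5.0625)+1·18.984375=16.453125
n=3: y=16.453125, sp=3, e=sp−y=-13.453125; I=-7.640625, D=e−e_prev=-21.515625; u=1/2·(-13.453125)+2·(-7.640625)+1/4·(-21.515625)≈-27.386719; next y=1/2·16.453125+1·(-27.386719)≈-19.160156
n=4: y≈-19.160156, sp=3, e=sp−y≈22.160156; I≈14.519531, D=e−e_prev≈35.613281; u=1/2·22.160156+2·14.519531+1/4·35.613281≈49.022461; next y=1/2·(-19.160156)+1·49.022461≈39.442383
n=5: y≈39.442383, sp=3, e=sp−y≈-36.442383; I≈-21.922852, D=e−e_prev≈-58.602539; u=1/2·(-36.442383)+2·(-21.922852)+1/4·(-58.602539)≈-76.717529; next y=1/2·39.442383+1·(-76.717529)≈-56.996338
n=6: y≈-56.996338, sp=3, e=sp−y≈59.996338; I≈38.073486, D=e−e_prev≈96.438721; u=1/2·59.996338+2·38.073486+1/4·96.438721≈130.254822; next y=1/2·(-56.996338)+1·130.254822≈101.756653
n=7: y≈101.756653, sp=3, e=sp−y≈-98.756653; I≈-60.683167, D=e−e_prev≈-158.752991; u=1/2·(-98.756653)+2·(-60.683167)+1/4·(-158.752991)≈-210.432907; next y=1/2·101.756653+1·(-210.432907)≈-159.554581
n=8: y≈-159.554581, sp=3, e=sp−y≈162.554581; I≈101.871414, D=e−e_prev≈261.311234; u=1/2·162.554581+2·101.871414+1/4·261.311234≈350.347927; next y=1/2·(-159.554581)+1·350.347927≈270.570637
n=9: y≈270.570637, sp=3, e=sp−y≈-267.570637; I≈-165.699223, D=e−e_prev≈-430.125217; u=1/2·(-267.570637)+2·(-165.699223)+1/4·(-430.125217)≈-572.715068; next y=1/2·270.570637+1·(-572.715068)≈-437.429749
n=10: y≈-437.429749, sp=3, e=sp−y≈440.429749; I≈274.730527, D=e−e_prev≈708.000386; u=1/2·440.429749+2·274.730527+1/4·708.000386≈946.676025; next y=1/2·(-437.429749)+1·946.676025≈727.961150

0 3 8.250 0.000
1 3 -9.188 8.250
2 3 18.984 -5.063
3 3 -27.387 16.453
4 3 49.022 -19.160
5 3 -76.718 39.442
6 3 130.255 -56.996
7 3 -210.433 101.757
8 3 350.348 -159.555
9 3 -572.715 270.571
10 3 946.676 -437.430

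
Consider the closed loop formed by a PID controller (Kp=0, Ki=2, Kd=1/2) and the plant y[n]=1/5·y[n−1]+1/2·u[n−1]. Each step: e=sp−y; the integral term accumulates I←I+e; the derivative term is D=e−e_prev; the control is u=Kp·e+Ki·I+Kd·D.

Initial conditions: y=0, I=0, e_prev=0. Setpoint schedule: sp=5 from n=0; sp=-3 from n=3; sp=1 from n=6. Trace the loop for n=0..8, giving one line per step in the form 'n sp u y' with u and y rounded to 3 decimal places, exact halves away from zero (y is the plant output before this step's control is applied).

0 5 12.500 0.000
1 5 4.375 6.250
2 5 12.031 3.438
3 -3 -14.414 6.703
4 -3 3.236 -5.866
5 -3 -13.094 0.445
6 1 10.429 -6.458
7 1 -6.059 3.923
8 1 8.705 -2.245

(exact arithmetic carried between steps; '≈' marks a value shown rounded to 6 d.p. or computed from one; I and e_prev carry over from the previous line; the table rounds u and y to 3 d.p., halves away from zero)
n=0: y=0, sp=5, e=sp−y=5; I=5, D=e−e_prev=5; u=0·5+2·5+1/2·5=12.5; next y=1/5·0+1/2·12.5=6.25
n=1: y=6.25, sp=5, e=sp−y=-1.25; I=3.75, D=e−e_prev=-6.25; u=0·(-1.25)+2·3.75+1/2·(-6.25)=4.375; next y=1/5·6.25+1/2·4.375=3.4375
n=2: y=3.4375, sp=5, e=sp−y=1.5625; I=5.3125, D=e−e_prev=2.8125; u=0·1.5625+2·5.3125+1/2·2.8125=12.03125; next y=1/5·3.4375+1/2·12.03125=6.703125
n=3: y=6.703125, sp=-3, e=sp−y=-9.703125; I=-4.390625, D=e−e_prev=-11.265625; u=0·(-9.703125)+2·(-4.390625)+1/2·(-11.265625)≈-14.414063; next y=1/5·6.703125+1/2·(-14.414063)≈-5.866406
n=4: y≈-5.866406, sp=-3, e=sp−y≈2.866406; I≈-1.524219, D=e−e_prev≈12.569531; u=0·2.866406+2·(-1.524219)+1/2·12.569531≈3.236328; next y=1/5·(-5.866406)+1/2·3.236328≈0.444883
n=5: y≈0.444883, sp=-3, e=sp−y≈-3.444883; I≈-4.969102, D=e−e_prev≈-6.311289; u=0·(-3.444883)+2·(-4.969102)+1/2·(-6.311289)≈-13.093848; next y=1/5·0.444883+1/2·(-13.093848)≈-6.457947
n=6: y≈-6.457947, sp=1, e=sp−y≈7.457947; I≈2.488846, D=e−e_prev≈10.902830; u=0·7.457947+2·2.488846+1/2·10.902830≈10.429106; next y=1/5·(-6.457947)+1/2·10.429106≈3.922964
n=7: y≈3.922964, sp=1, e=sp−y≈-2.922964; I≈-0.434118, D=e−e_prev≈-10.380911; u=0·(-2.922964)+2·(-0.434118)+1/2·(-10.380911)≈-6.058692; next y=1/5·3.922964+1/2·(-6.058692)≈-2.244753
n=8: y≈-2.244753, sp=1, e=sp−y≈3.244753; I≈2.810635, D=e−e_prev≈6.167717; u=0·3.244753+2·2.810635+1/2·6.167717≈8.705128; next y=1/5·(-2.244753)+1/2·8.705128≈3.903614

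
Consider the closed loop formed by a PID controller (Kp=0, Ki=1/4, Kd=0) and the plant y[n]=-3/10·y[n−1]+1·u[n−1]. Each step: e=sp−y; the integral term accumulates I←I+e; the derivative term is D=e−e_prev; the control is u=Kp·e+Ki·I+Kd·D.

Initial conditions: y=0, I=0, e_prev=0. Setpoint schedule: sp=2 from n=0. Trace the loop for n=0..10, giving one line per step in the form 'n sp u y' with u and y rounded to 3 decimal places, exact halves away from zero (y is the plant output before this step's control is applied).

(exact arithmetic carried between steps; '≈' marks a value shown rounded to 6 d.p. or computed from one; I and e_prev carry over from the previous line; the table rounds u and y to 3 d.p., halves away from zero)
n=0: y=0, sp=2, e=sp−y=2; I=2, D=e−e_prev=2; u=0·2+1/4·2+0·2=0.5; next y=-3/10·0+1·0.5=0.5
n=1: y=0.5, sp=2, e=sp−y=1.5; I=3.5, D=e−e_prev=-0.5; u=0·1.5+1/4·3.5+0·(-0.5)=0.875; next y=-3/10·0.5+1·0.875=0.725
n=2: y=0.725, sp=2, e=sp−y=1.275; I=4.775, D=e−e_prev=-0.225; u=0·1.275+1/4·4.775+0·(-0.225)=1.19375; next y=-3/10·0.725+1·1.19375=0.97625
n=3: y=0.97625, sp=2, e=sp−y=1.02375; I=5.79875, D=e−e_prev=-0.25125; u=0·1.02375+1/4·5.79875+0·(-0.25125)≈1.449688; next y=-3/10·0.97625+1·1.449688≈1.156813
n=4: y≈1.156813, sp=2, e=sp−y≈0.843188; I≈6.641938, D=e−e_prev≈-0.180563; u=0·0.843188+1/4·6.641938+0·(-0.180563)≈1.660484; next y=-3/10·1.156813+1·1.660484≈1.313441
n=5: y≈1.313441, sp=2, e=sp−y≈0.686559; I≈7.328497, D=e−e_prev≈-0.156628; u=0·0.686559+1/4·7.328497+0·(-0.156628)≈1.832124; next y=-3/10·1.313441+1·1.832124≈1.438092
n=6: y≈1.438092, sp=2, e=sp−y≈0.561908; I≈7.890405, D=e−e_prev≈-0.124651; u=0·0.561908+1/4·7.890405+0·(-0.124651)≈1.972601; next y=-3/10·1.438092+1·1.972601≈1.541174
n=7: y≈1.541174, sp=2, e=sp−y≈0.458826; I≈8.349231, D=e−e_prev≈-0.103082; u=0·0.458826+1/4·8.349231+0·(-0.103082)≈2.087308; next y=-3/10·1.541174+1·2.087308≈1.624956
n=8: y≈1.624956, sp=2, e=sp−y≈0.375044; I≈8.724276, D=e−e_prev≈-0.083782; u=0·0.375044+1/4·8.724276+0·(-0.083782)≈2.181069; next y=-3/10·1.624956+1·2.181069≈1.693582
n=9: y≈1.693582, sp=2, e=sp−y≈0.306418; I≈9.030693, D=e−e_prev≈-0.068626; u=0·0.306418+1/4·9.030693+0·(-0.068626)≈2.257673; next y=-3/10·1.693582+1·2.257673≈1.749599
n=10: y≈1.749599, sp=2, e=sp−y≈0.250401; I≈9.281095, D=e−e_prev≈-0.056017; u=0·0.250401+1/4·9.281095+0·(-0.056017)≈2.320274; next y=-3/10·1.749599+1·2.320274≈1.795394

0 2 0.500 0.000
1 2 0.875 0.500
2 2 1.194 0.725
3 2 1.450 0.976
4 2 1.660 1.157
5 2 1.832 1.313
6 2 1.973 1.438
7 2 2.087 1.541
8 2 2.181 1.625
9 2 2.258 1.694
10 2 2.320 1.750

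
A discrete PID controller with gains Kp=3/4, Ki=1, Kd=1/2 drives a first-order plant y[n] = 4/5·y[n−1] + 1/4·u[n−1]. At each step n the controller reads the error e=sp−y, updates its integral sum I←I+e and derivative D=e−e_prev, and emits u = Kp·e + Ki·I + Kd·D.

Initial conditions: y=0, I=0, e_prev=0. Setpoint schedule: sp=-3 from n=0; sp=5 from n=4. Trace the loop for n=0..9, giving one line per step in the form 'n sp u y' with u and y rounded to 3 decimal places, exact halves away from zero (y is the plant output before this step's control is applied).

(exact arithmetic carried between steps; '≈' marks a value shown rounded to 6 d.p. or computed from one; I and e_prev carry over from the previous line; the table rounds u and y to 3 d.p., halves away from zero)
n=0: y=0, sp=-3, e=sp−y=-3; I=-3, D=e−e_prev=-3; u=3/4·(-3)+1·(-3)+1/2·(-3)=-6.75; next y=4/5·0+1/4·(-6.75)=-1.6875
n=1: y=-1.6875, sp=-3, e=sp−y=-1.3125; I=-4.3125, D=e−e_prev=1.6875; u=3/4·(-1.3125)+1·(-4.3125)+1/2·1.6875=-4.453125; next y=4/5·(-1.6875)+1/4·(-4.453125)≈-2.463281
n=2: y≈-2.463281, sp=-3, e=sp−y≈-0.536719; I≈-4.849219, D=e−e_prev≈0.775781; u=3/4·(-0.536719)+1·(-4.849219)+1/2·0.775781≈-4.863867; next y=4/5·(-2.463281)+1/4·(-4.863867)≈-3.186592
n=3: y≈-3.186592, sp=-3, e=sp−y≈0.186592; I≈-4.662627, D=e−e_prev≈0.723311; u=3/4·0.186592+1·(-4.662627)+1/2·0.723311≈-4.161028; next y=4/5·(-3.186592)+1/4·(-4.161028)≈-3.589530
n=4: y≈-3.589530, sp=5, e=sp−y≈8.589530; I≈3.926903, D=e−e_prev≈8.402939; u=3/4·8.589530+1·3.926903+1/2·8.402939≈14.570521; next y=4/5·(-3.589530)+1/4·14.570521≈0.771006
n=5: y≈0.771006, sp=5, e=sp−y≈4.228994; I≈8.155898, D=e−e_prev≈-4.360536; u=3/4·4.228994+1·8.155898+1/2·(-4.360536)≈9.147375; next y=4/5·0.771006+1/4·9.147375≈2.903648
n=6: y≈2.903648, sp=5, e=sp−y≈2.096352; I≈10.252249, D=e−e_prev≈-2.132643; u=3/4·2.096352+1·10.252249+1/2·(-2.132643)≈10.758192; next y=4/5·2.903648+1/4·10.758192≈5.012467
n=7: y≈5.012467, sp=5, e=sp−y≈-0.012467; I≈10.239783, D=e−e_prev≈-2.108818; u=3/4·(-0.012467)+1·10.239783+1/2·(-2.108818)≈9.176023; next y=4/5·5.012467+1/4·9.176023≈6.303979
n=8: y≈6.303979, sp=5, e=sp−y≈-1.303979; I≈8.935803, D=e−e_prev≈-1.291513; u=3/4·(-1.303979)+1·8.935803+1/2·(-1.291513)≈7.312063; next y=4/5·6.303979+1/4·7.312063≈6.871199
n=9: y≈6.871199, sp=5, e=sp−y≈-1.871199; I≈7.064604, D=e−e_prev≈-0.567220; u=3/4·(-1.871199)+1·7.064604+1/2·(-0.567220)≈5.377595; next y=4/5·6.871199+1/4·5.377595≈6.841358

0 -3 -6.750 0.000
1 -3 -4.453 -1.688
2 -3 -4.864 -2.463
3 -3 -4.161 -3.187
4 5 14.571 -3.590
5 5 9.147 0.771
6 5 10.758 2.904
7 5 9.176 5.012
8 5 7.312 6.304
9 5 5.378 6.871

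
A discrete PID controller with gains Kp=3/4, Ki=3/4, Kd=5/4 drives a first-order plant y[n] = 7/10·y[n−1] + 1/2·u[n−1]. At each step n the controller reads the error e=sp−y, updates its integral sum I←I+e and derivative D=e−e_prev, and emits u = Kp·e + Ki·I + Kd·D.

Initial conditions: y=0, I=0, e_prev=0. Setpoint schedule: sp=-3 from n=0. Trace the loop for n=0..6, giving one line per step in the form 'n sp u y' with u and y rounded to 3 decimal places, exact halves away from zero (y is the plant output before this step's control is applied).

0 -3 -8.250 0.000
1 -3 4.594 -4.125
2 -3 -9.438 -0.591
3 -3 5.663 -5.133
4 -3 -10.436 -0.761
5 -3 7.071 -5.751
6 -3 -11.570 -0.490

(exact arithmetic carried between steps; '≈' marks a value shown rounded to 6 d.p. or computed from one; I and e_prev carry over from the previous line; the table rounds u and y to 3 d.p., halves away from zero)
n=0: y=0, sp=-3, e=sp−y=-3; I=-3, D=e−e_prev=-3; u=3/4·(-3)+3/4·(-3)+5/4·(-3)=-8.25; next y=7/10·0+1/2·(-8.25)=-4.125
n=1: y=-4.125, sp=-3, e=sp−y=1.125; I=-1.875, D=e−e_prev=4.125; u=3/4·1.125+3/4·(-1.875)+5/4·4.125=4.59375; next y=7/10·(-4.125)+1/2·4.59375=-0.590625
n=2: y=-0.590625, sp=-3, e=sp−y=-2.409375; I=-4.284375, D=e−e_prev=-3.534375; u=3/4·(-2.409375)+3/4·(-4.284375)+5/4·(-3.534375)≈-9.438281; next y=7/10·(-0.590625)+1/2·(-9.438281)≈-5.132578
n=3: y≈-5.132578, sp=-3, e=sp−y≈2.132578; I≈-2.151797, D=e−e_prev≈4.541953; u=3/4·2.132578+3/4·(-2.151797)+5/4·4.541953≈5.663027; next y=7/10·(-5.132578)+1/2·5.663027≈-0.761291
n=4: y≈-0.761291, sp=-3, e=sp−y≈-2.238709; I≈-4.390506, D=e−e_prev≈-4.371287; u=3/4·(-2.238709)+3/4·(-4.390506)+5/4·(-4.371287)≈-10.436020; next y=7/10·(-0.761291)+1/2·(-10.436020)≈-5.750914
n=5: y≈-5.750914, sp=-3, e=sp−y≈2.750914; I≈-1.639592, D=e−e_prev≈4.989623; u=3/4·2.750914+3/4·(-1.639592)+5/4·4.989623≈7.070520; next y=7/10·(-5.750914)+1/2·7.070520≈-0.490380
n=6: y≈-0.490380, sp=-3, e=sp−y≈-2.509620; I≈-4.149212, D=e−e_prev≈-5.260534; u=3/4·(-2.509620)+3/4·(-4.149212)+5/4·(-5.260534)≈-11.569792; next y=7/10·(-0.490380)+1/2·(-11.569792)≈-6.128162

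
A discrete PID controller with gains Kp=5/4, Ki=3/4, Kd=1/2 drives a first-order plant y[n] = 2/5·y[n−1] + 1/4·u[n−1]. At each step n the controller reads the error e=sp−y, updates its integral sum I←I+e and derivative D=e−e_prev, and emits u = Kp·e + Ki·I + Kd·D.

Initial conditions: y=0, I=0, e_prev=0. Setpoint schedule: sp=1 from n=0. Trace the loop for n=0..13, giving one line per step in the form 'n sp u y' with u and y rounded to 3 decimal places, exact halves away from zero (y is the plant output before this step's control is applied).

(exact arithmetic carried between steps; '≈' marks a value shown rounded to 6 d.p. or computed from one; I and e_prev carry over from the previous line; the table rounds u and y to 3 d.p., halves away from zero)
n=0: y=0, sp=1, e=sp−y=1; I=1, D=e−e_prev=1; u=5/4·1+3/4·1+1/2·1=2.5; next y=2/5·0+1/4·2.5=0.625
n=1: y=0.625, sp=1, e=sp−y=0.375; I=1.375, D=e−e_prev=-0.625; u=5/4·0.375+3/4·1.375+1/2·(-0.625)=1.1875; next y=2/5·0.625+1/4·1.1875=0.546875
n=2: y=0.546875, sp=1, e=sp−y=0.453125; I=1.828125, D=e−e_prev=0.078125; u=5/4·0.453125+3/4·1.828125+1/2·0.078125≈1.976563; next y=2/5·0.546875+1/4·1.976563≈0.712891
n=3: y≈0.712891, sp=1, e=sp−y≈0.287109; I≈2.115234, D=e−e_prev≈-0.166016; u=5/4·0.287109+3/4·2.115234+1/2·(-0.166016)≈1.862305; next y=2/5·0.712891+1/4·1.862305≈0.750732
n=4: y≈0.750732, sp=1, e=sp−y≈0.249268; I≈2.364502, D=e−e_prev≈-0.037842; u=5/4·0.249268+3/4·2.364502+1/2·(-0.037842)≈2.066040; next y=2/5·0.750732+1/4·2.066040≈0.816803
n=5: y≈0.816803, sp=1, e=sp−y≈0.183197; I≈2.547699, D=e−e_prev≈-0.066071; u=5/4·0.183197+3/4·2.547699+1/2·(-0.066071)≈2.106735; next y=2/5·0.816803+1/4·2.106735≈0.853405
n=6: y≈0.853405, sp=1, e=sp−y≈0.146595; I≈2.694294, D=e−e_prev≈-0.036602; u=5/4·0.146595+3/4·2.694294+1/2·(-0.036602)≈2.185663; next y=2/5·0.853405+1/4·2.185663≈0.887778
n=7: y≈0.887778, sp=1, e=sp−y≈0.112222; I≈2.806516, D=e−e_prev≈-0.034373; u=5/4·0.112222+3/4·2.806516+1/2·(-0.034373)≈2.227978; next y=2/5·0.887778+1/4·2.227978≈0.912106
n=8: y≈0.912106, sp=1, e=sp−y≈0.087894; I≈2.894410, D=e−e_prev≈-0.024328; u=5/4·0.087894+3/4·2.894410+1/2·(-0.024328)≈2.268512; next y=2/5·0.912106+1/4·2.268512≈0.931970
n=9: y≈0.931970, sp=1, e=sp−y≈0.068030; I≈2.962440, D=e−e_prev≈-0.019864; u=5/4·0.068030+3/4·2.962440+1/2·(-0.019864)≈2.296935; next y=2/5·0.931970+1/4·2.296935≈0.947022
n=10: y≈0.947022, sp=1, e=sp−y≈0.052978; I≈3.015418, D=e−e_prev≈-0.015052; u=5/4·0.052978+3/4·3.015418+1/2·(-0.015052)≈2.320261; next y=2/5·0.947022+1/4·2.320261≈0.958874
n=11: y≈0.958874, sp=1, e=sp−y≈0.041126; I≈3.056544, D=e−e_prev≈-0.011852; u=5/4·0.041126+3/4·3.056544+1/2·(-0.011852)≈2.337890; next y=2/5·0.958874+1/4·2.337890≈0.968022
n=12: y≈0.968022, sp=1, e=sp−y≈0.031978; I≈3.088522, D=e−e_prev≈-0.009148; u=5/4·0.031978+3/4·3.088522+1/2·(-0.009148)≈2.351790; next y=2/5·0.968022+1/4·2.351790≈0.975156
n=13: y≈0.975156, sp=1, e=sp−y≈0.024844; I≈3.113366, D=e−e_prev≈-0.007134; u=5/4·0.024844+3/4·3.113366+1/2·(-0.007134)≈2.362512; next y=2/5·0.975156+1/4·2.362512≈0.980691

0 1 2.500 0.000
1 1 1.188 0.625
2 1 1.977 0.547
3 1 1.862 0.713
4 1 2.066 0.751
5 1 2.107 0.817
6 1 2.186 0.853
7 1 2.228 0.888
8 1 2.269 0.912
9 1 2.297 0.932
10 1 2.320 0.947
11 1 2.338 0.959
12 1 2.352 0.968
13 1 2.363 0.975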